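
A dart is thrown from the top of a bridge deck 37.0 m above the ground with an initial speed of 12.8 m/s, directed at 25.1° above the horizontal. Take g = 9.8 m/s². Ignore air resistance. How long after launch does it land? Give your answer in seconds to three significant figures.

Horizontal component vₓ = 12.80 cos 25.1° = 11.59 m/s; vertical v_y0 = 12.80 sin 25.1° = 5.430 m/s.
With up positive and y = 0 at the ground: y(t) = 37.0 + (5.430) t − 4.900 t². Setting y = 0 and taking the positive root: t = [5.430 + √(5.430² + 2·9.80·37.0)] / 9.80 = (5.430 + 27.47) / 9.80 = 3.357 s.

3.36 s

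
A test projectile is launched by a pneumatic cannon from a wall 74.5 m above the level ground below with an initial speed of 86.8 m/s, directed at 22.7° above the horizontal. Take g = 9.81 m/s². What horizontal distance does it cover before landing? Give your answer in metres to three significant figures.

688 m

Resolve: vₓ = 86.80 cos 22.7° = 80.08 m/s and v_y0 = 86.80 sin 22.7° = 33.50 m/s.
The projectile lands when y = 74.5 + (33.50) t − ½·9.81·t² = 0. Positive root: t = (33.50 + √(33.50² + 2·9.81·74.5)) / 9.81 = (33.50 + 50.83) / 9.81 = 8.596 s.
Horizontal distance: R = vₓ t = 80.08 × 8.596 = 688.3 m.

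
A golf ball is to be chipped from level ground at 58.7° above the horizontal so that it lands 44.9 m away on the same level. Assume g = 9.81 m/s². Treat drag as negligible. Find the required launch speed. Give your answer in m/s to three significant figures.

22.3 m/s

From R = (v₀² / g) sin 2θ: v₀ = √(gR / sin 2θ).
v₀ = √(9.81 × 44.9 / sin 117.4°) = √(440.5 / 0.8878) = √496.13 = 22.27 m/s.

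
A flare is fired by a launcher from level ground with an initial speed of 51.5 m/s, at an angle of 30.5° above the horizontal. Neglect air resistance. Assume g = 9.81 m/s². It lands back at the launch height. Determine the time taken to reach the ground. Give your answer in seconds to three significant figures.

5.33 s

Components: vₓ = 51.50 cos 30.5° = 44.37 m/s, v_y0 = 51.50 sin 30.5° = 26.14 m/s.
Landing at launch height ⇒ T = 2 v_y0 / g = 2 × 26.14 / 9.81 = 5.329 s.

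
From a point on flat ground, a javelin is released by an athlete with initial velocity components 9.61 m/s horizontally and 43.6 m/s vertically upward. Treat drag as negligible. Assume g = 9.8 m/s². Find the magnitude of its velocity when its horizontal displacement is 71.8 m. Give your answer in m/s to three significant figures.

31.1 m/s

x = vₓ t ⇒ t = 71.8/9.610 = 7.471 s.
Vertical velocity there: v_y = v_y0 − g t = 43.60 − 9.80 × 7.471 = −29.62 m/s.
Speed: √(vₓ² + v_y²) = √(9.610² + 29.62²) = 31.14 m/s.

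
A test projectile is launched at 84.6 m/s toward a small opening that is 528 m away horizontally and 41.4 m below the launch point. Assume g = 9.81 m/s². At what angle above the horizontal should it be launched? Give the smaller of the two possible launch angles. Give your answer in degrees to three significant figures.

Trajectory: y = x tanθ − g x² (1 + tan²θ)/(2v₀²). With x = 528, y = −41.4, v₀ = 84.6, g = 9.81:
191.1 tan²θ − 528 tanθ + (149.7) = 0.
tanθ = [528 ± √(528² − 4 × 191.1 × (149.7))] / (2 × 191.1) = (528 ± 405.5) / 382.1, giving tanθ = 0.3206 or 2.443.
θ = 17.78° or 67.74°; the smaller is 17.78°.

17.8°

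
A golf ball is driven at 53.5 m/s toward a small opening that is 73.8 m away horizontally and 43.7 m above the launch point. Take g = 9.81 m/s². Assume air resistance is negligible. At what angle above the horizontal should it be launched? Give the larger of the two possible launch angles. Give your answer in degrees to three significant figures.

Trajectory: y = x tanθ − g x² (1 + tan²θ)/(2v₀²). With x = 73.8, y = 43.7, v₀ = 53.5, g = 9.81:
9.333 tan²θ − 73.8 tanθ + (53.03) = 0.
tanθ = [73.8 ± √(73.8² − 4 × 9.333 × (53.03))] / (2 × 9.333) = (73.8 ± 58.88) / 18.67, giving tanθ = 0.7994 or 7.108.
θ = 38.64° or 81.99°; the larger is 81.99°.

82.0°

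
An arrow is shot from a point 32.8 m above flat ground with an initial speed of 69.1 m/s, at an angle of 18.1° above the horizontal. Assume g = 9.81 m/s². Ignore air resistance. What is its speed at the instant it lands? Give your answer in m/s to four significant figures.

Components: vₓ = 69.10 cos 18.1° = 65.68 m/s, v_y0 = 69.10 sin 18.1° = 21.47 m/s.
The projectile lands when y = 32.8 + (21.47) t − ½·9.81·t² = 0. Positive root: t = (21.47 + √(21.47² + 2·9.81·32.8)) / 9.81 = (21.47 + 33.23) / 9.81 = 5.576 s.
Vertical velocity at impact: v_y = v_y0 − g t = 21.47 − 9.81 × 5.576 = −33.23 m/s.
Speed: |v| = √(vₓ² + v_y²) = √(65.68² + 33.23²) = 73.61 m/s.

73.61 m/s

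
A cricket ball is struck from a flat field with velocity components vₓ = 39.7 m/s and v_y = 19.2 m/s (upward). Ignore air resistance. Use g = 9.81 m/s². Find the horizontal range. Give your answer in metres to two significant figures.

Flight time T = 2 v_y0 / g = 3.914 s.
Range: R = vₓ T = 39.70 × 3.914 = 155.4 m.

160 m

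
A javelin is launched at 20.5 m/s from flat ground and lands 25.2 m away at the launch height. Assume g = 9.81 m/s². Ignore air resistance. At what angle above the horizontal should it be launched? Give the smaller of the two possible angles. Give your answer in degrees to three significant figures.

Level-ground range R = v₀² sin(2θ)/g ⇒ sin(2θ) = gR/v₀² = 9.81 × 25.2 / 20.5² = 0.5882.
2θ = 36.03° or 180° − 36.03° = 144.0°, so θ = 18.02° or 71.98°.
The smaller angle is 18.02°.

18.0°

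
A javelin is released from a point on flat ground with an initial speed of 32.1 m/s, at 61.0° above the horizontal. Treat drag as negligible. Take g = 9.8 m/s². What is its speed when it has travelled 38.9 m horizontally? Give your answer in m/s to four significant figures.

Horizontal component vₓ = 32.10 cos 61.0° = 15.56 m/s; vertical v_y0 = 32.10 sin 61.0° = 28.08 m/s.
x = vₓ t ⇒ t = 38.9/15.56 = 2.500 s.
Vertical velocity there: v_y = v_y0 − g t = 28.08 − 9.80 × 2.500 = 3.579 m/s.
Speed: √(vₓ² + v_y²) = √(15.56² + 3.579²) = 15.97 m/s.

15.97 m/s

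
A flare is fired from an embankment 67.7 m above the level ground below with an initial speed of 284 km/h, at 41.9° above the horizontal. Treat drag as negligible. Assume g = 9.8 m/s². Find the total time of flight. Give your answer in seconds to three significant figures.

11.9 s

Convert: 284 km/h = 284/3.6 = 78.89 m/s.
Components: vₓ = 78.89 cos 41.9° = 58.72 m/s, v_y0 = 78.89 sin 41.9° = 52.68 m/s.
With up positive and y = 0 at the ground: y(t) = 67.7 + (52.68) t − 4.900 t². Setting y = 0 and taking the positive root: t = [52.68 + √(52.68² + 2·9.80·67.7)] / 9.80 = (52.68 + 64.05) / 9.80 = 11.91 s.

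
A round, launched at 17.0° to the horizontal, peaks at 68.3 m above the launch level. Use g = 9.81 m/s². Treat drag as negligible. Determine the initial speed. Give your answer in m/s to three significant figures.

125 m/s

At the peak v_y = 0, so v_y0 = √(2gH) = √(2 × 9.81 × 68.3) = 36.61 m/s.
v_y0 = v₀ sin θ ⇒ v₀ = 36.61 / sin 17.0° = 125.2 m/s.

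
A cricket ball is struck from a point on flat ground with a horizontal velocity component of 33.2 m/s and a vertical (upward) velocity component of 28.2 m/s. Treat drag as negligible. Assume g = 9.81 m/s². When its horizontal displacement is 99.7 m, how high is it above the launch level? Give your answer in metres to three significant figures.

Time to reach x = 99.7 m: t = x/vₓ = 99.7/33.20 = 3.003 s.
Height: y = v_y0 t − ½ g t² = 28.20 × 3.003 − 4.905 × 3.003² = 84.68 − 44.23 = 40.45 m.

40.5 m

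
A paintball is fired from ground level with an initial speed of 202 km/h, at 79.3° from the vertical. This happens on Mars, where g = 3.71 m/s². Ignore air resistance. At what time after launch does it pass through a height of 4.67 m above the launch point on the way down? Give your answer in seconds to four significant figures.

Convert: 202 km/h = 202/3.6 = 56.11 m/s.
Components: vₓ = 56.11 sin 79.3° = 55.14 m/s, v_y0 = 56.11 cos 79.3° = 10.42 m/s.
Height y(t) = 10.42 t − 1.855 t² = 4.67 gives 1.855 t² − 10.42 t + 4.67 = 0.
t = [10.42 ± √(10.42² − 2·3.71·4.67)] / 3.71 = (10.42 ± 8.595) / 3.71, so t = 0.4912 s or t = 5.125 s.
The descending-branch root is 5.125 s.

5.125 s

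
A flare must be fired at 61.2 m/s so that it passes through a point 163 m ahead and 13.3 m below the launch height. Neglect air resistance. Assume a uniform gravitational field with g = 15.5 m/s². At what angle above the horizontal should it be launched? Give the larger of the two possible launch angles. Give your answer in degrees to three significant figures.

69.6°

Trajectory: y = x tanθ − g x² (1 + tan²θ)/(2v₀²). With x = 163, y = −13.3, v₀ = 61.2, g = 15.5:
54.98 tan²θ − 163 tanθ + (41.68) = 0.
tanθ = [163 ± √(163² − 4 × 54.98 × (41.68))] / (2 × 54.98) = (163 ± 131.9) / 110.0, giving tanθ = 0.2826 or 2.682.
θ = 15.78° or 69.55°; the larger is 69.55°.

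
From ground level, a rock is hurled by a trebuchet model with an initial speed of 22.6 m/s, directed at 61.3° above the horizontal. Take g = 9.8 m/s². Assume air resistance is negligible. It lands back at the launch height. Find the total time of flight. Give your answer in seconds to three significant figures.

vₓ = 22.60 cos 61.3° = 10.85 m/s; v_y0 = 22.60 sin 61.3° = 19.82 m/s.
It returns to y = 0 when t = 2 v_y0 / g = 2(19.82)/9.80 = 4.046 s.

4.05 s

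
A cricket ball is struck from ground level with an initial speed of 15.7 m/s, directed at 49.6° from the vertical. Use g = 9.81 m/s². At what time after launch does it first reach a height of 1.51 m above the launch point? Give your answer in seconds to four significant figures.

0.1609 s

Resolve: vₓ = 15.70 sin 49.6° = 11.96 m/s and v_y0 = 15.70 cos 49.6° = 10.18 m/s.
Require v_y0 t − ½ g t² = 1.51, i.e. 4.905 t² − 10.18 t + 1.51 = 0.
Quadratic formula: t = (10.18 ± √73.914) / 9.81 = (10.18 ± 8.597) / 9.81 → t = 0.1609 s or 1.914 s.
The first (ascending) time is 0.1609 s.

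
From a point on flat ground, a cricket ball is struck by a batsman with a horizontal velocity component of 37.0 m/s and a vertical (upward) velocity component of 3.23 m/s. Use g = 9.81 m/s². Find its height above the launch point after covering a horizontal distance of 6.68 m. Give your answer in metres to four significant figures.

0.4233 m

At x = 6.68 m, t = x/vₓ = 6.68/37.00 = 0.1805 s.
Height: y = v_y0 t − ½ g t² = 3.230 × 0.1805 − 4.905 × 0.1805² = 0.5831 − 0.1599 = 0.4233 m.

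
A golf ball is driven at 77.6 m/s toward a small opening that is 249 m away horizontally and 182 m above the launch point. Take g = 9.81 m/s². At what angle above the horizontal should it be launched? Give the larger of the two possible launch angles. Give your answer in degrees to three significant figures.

74.8°

Trajectory: y = x tanθ − g x² (1 + tan²θ)/(2v₀²). With x = 249, y = 182, v₀ = 77.6, g = 9.81:
50.50 tan²θ − 249 tanθ + (232.5) = 0.
tanθ = [249 ± √(249² − 4 × 50.50 × (232.5))] / (2 × 50.50) = (249 ± 122.6) / 101.0, giving tanθ = 1.251 or 3.679.
θ = 51.37° or 74.79°; the larger is 74.79°.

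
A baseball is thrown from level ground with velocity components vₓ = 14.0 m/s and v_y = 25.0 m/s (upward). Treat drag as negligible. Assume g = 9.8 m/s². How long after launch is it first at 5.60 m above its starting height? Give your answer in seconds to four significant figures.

0.2348 s

Set y = v_y0 t − ½ g t² = 5.60: 4.900 t² − 25.00 t + 5.60 = 0.
Quadratic formula: t = (25.00 ± √515.24) / 9.80 = (25.00 ± 22.70) / 9.80 → t = 0.2348 s or 4.867 s.
The first (ascending) time is 0.2348 s.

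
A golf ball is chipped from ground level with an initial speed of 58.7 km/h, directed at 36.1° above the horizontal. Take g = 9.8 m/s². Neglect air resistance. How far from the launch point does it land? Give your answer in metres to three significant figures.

Convert: 58.7 km/h = 58.7/3.6 = 16.31 m/s.
vₓ = 16.31 cos 36.1° = 13.17 m/s; v_y0 = 16.31 sin 36.1° = 9.607 m/s.
Time aloft: T = 2 v_y0 / g = 2 × 9.607 / 9.80 = 1.961 s.
Horizontal distance R = vₓ T = 13.17 × 1.961 = 25.83 m.

25.8 m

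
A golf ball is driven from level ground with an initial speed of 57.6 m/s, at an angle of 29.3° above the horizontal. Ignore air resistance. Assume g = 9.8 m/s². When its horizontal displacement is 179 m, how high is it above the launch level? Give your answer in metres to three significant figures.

vₓ = 57.60 cos 29.3° = 50.23 m/s; v_y0 = 57.60 sin 29.3° = 28.19 m/s.
x = vₓ t ⇒ t = 179/50.23 = 3.564 s.
Height: y = v_y0 t − ½ g t² = 28.19 × 3.564 − 4.900 × 3.564² = 100.5 − 62.22 = 38.23 m.

38.2 m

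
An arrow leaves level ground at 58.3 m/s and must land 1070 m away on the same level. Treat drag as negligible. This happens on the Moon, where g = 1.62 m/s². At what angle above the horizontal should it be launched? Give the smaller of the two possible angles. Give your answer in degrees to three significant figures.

From R = (v₀²/g) sin 2θ: sin 2θ = 1.62 × 1070 / 3398.9 = 0.5100.
2θ = 30.66° or 180° − 30.66° = 149.3°, so θ = 15.33° or 74.67°.
The smaller angle is 15.33°.

15.3°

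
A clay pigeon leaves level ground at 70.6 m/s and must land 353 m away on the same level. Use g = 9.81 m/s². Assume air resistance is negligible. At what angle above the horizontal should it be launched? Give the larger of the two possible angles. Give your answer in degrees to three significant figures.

68.0°

R = v₀² sin 2θ / g gives sin 2θ = gR/v₀² = 9.81·353/70.6² = 0.6948.
2θ = 44.01° or 180° − 44.01° = 136.0°, so θ = 22.00° or 68.00°.
The larger angle is 68.00°.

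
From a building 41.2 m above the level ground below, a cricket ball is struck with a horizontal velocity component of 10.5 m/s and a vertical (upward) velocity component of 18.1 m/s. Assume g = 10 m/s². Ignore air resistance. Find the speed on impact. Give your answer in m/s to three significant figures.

The projectile lands when y = 41.2 + (18.10) t − ½·10.0·t² = 0. Positive root: t = (18.10 + √(18.10² + 2·10.0·41.2)) / 10.0 = (18.10 + 33.94) / 10.0 = 5.204 s.
Vertical velocity at impact: v_y = v_y0 − g t = 18.10 − 10.0 × 5.204 = −33.94 m/s.
Speed: |v| = √(vₓ² + v_y²) = √(10.50² + 33.94²) = 35.52 m/s.

35.5 m/s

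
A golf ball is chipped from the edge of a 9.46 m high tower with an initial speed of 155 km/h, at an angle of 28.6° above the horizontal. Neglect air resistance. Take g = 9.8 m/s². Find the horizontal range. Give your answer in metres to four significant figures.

Convert: 155 km/h = 155/3.6 = 43.06 m/s.
Resolve: vₓ = 43.06 cos 28.6° = 37.80 m/s and v_y0 = 43.06 sin 28.6° = 20.61 m/s.
With up positive and y = 0 at the ground: y(t) = 9.46 + (20.61) t − 4.900 t². Setting y = 0 and taking the positive root: t = [20.61 + √(20.61² + 2·9.80·9.46)] / 9.80 = (20.61 + 24.70) / 9.80 = 4.624 s.
Horizontal distance: R = vₓ t = 37.80 × 4.624 = 174.8 m.

174.8 m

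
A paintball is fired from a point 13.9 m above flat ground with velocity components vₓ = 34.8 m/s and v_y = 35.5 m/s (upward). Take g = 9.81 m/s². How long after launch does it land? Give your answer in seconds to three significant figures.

The projectile lands when y = 13.9 + (35.50) t − ½·9.81·t² = 0. Positive root: t = (35.50 + √(35.50² + 2·9.81·13.9)) / 9.81 = (35.50 + 39.15) / 9.81 = 7.610 s.

7.61 s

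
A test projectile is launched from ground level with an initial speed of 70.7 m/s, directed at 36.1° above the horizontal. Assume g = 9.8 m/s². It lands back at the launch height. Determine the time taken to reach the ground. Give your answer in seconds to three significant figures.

Components: vₓ = 70.70 cos 36.1° = 57.12 m/s, v_y0 = 70.70 sin 36.1° = 41.66 m/s.
Time of flight on level ground: T = 2 v_y0 / g = 2 × 41.66 / 9.80 = 8.501 s.

8.50 s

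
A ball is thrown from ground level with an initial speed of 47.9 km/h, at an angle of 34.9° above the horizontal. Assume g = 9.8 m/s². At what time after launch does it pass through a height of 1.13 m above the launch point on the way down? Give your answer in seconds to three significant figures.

1.39 s

Convert: 47.9 km/h = 47.9/3.6 = 13.31 m/s.
Components: vₓ = 13.31 cos 34.9° = 10.91 m/s, v_y0 = 13.31 sin 34.9° = 7.613 m/s.
Height y(t) = 7.613 t − 4.900 t² = 1.13 gives 4.900 t² − 7.613 t + 1.13 = 0.
Quadratic formula: t = (7.613 ± √35.805) / 9.80 = (7.613 ± 5.984) / 9.80 → t = 0.1662 s or 1.387 s.
The descending-branch root is 1.387 s.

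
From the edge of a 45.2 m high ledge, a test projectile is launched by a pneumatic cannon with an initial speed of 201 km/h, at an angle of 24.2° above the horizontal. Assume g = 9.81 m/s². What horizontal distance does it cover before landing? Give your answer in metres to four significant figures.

Convert: 201 km/h = 201/3.6 = 55.83 m/s.
Resolve: vₓ = 55.83 cos 24.2° = 50.93 m/s and v_y0 = 55.83 sin 24.2° = 22.89 m/s.
The projectile lands when y = 45.2 + (22.89) t − ½·9.81·t² = 0. Positive root: t = (22.89 + √(22.89² + 2·9.81·45.2)) / 9.81 = (22.89 + 37.56) / 9.81 = 6.162 s.
Horizontal distance: R = vₓ t = 50.93 × 6.162 = 313.8 m.

313.8 m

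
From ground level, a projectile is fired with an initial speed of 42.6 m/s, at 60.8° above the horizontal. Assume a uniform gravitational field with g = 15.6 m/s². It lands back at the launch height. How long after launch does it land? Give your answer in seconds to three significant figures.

4.77 s

vₓ = 42.60 cos 60.8° = 20.78 m/s; v_y0 = 42.60 sin 60.8° = 37.19 m/s.
It returns to y = 0 when t = 2 v_y0 / g = 2(37.19)/15.6 = 4.767 s.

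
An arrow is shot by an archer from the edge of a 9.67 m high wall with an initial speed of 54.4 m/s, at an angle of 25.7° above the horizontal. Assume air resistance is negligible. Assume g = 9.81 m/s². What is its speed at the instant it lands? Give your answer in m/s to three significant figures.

vₓ = 54.40 cos 25.7° = 49.02 m/s; v_y0 = 54.40 sin 25.7° = 23.59 m/s.
The projectile lands when y = 9.67 + (23.59) t − ½·9.81·t² = 0. Positive root: t = (23.59 + √(23.59² + 2·9.81·9.67)) / 9.81 = (23.59 + 27.32) / 9.81 = 5.189 s.
Vertical velocity at impact: v_y = v_y0 − g t = 23.59 − 9.81 × 5.189 = −27.32 m/s.
Speed: |v| = √(vₓ² + v_y²) = √(49.02² + 27.32²) = 56.12 m/s.

56.1 m/s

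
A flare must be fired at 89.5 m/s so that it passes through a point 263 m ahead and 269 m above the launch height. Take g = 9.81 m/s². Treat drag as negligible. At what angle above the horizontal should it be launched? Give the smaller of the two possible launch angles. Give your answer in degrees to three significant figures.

Trajectory: y = x tanθ − g x² (1 + tan²θ)/(2v₀²). With x = 263, y = 269, v₀ = 89.5, g = 9.81:
42.35 tan²θ − 263 tanθ + (311.4) = 0.
tanθ = [263 ± √(263² − 4 × 42.35 × (311.4))] / (2 × 42.35) = (263 ± 128.1) / 84.71, giving tanθ = 1.592 or 4.617.
θ = 57.87° or 77.78°; the smaller is 57.87°.

57.9°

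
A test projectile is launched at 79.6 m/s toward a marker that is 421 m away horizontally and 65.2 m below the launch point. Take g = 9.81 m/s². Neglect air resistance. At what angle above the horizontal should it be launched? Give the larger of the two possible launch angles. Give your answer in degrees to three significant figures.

Trajectory: y = x tanθ − g x² (1 + tan²θ)/(2v₀²). With x = 421, y = −65.2, v₀ = 79.6, g = 9.81:
137.2 tan²θ − 421 tanθ + (72.01) = 0.
tanθ = [421 ± √(421² − 4 × 137.2 × (72.01))] / (2 × 137.2) = (421 ± 371.1) / 274.4, giving tanθ = 0.1818 or 2.887.
θ = 10.30° or 70.89°; the larger is 70.89°.

70.9°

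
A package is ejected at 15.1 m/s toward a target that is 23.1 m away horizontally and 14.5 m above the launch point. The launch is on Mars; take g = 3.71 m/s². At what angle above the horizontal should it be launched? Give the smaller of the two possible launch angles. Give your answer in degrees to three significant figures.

Trajectory: y = x tanθ − g x² (1 + tan²θ)/(2v₀²). With x = 23.1, y = 14.5, v₀ = 15.1, g = 3.71:
4.341 tan²θ − 23.1 tanθ + (18.84) = 0.
tanθ = [23.1 ± √(23.1² − 4 × 4.341 × (18.84))] / (2 × 4.341) = (23.1 ± 14.37) / 8.682, giving tanθ = 1.006 or 4.315.
θ = 45.16° or 76.95°; the smaller is 45.16°.

45.2°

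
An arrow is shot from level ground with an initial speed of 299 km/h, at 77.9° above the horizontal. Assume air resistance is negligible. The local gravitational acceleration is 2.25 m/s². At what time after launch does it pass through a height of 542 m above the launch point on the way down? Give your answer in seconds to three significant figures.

64.7 s

Convert: 299 km/h = 299/3.6 = 83.06 m/s.
vₓ = 83.06 cos 77.9° = 17.41 m/s; v_y0 = 83.06 sin 77.9° = 81.21 m/s.
Set y = v_y0 t − ½ g t² = 542: 1.125 t² − 81.21 t + 542 = 0.
Quadratic formula: t = (81.21 ± √4156.1) / 2.25 = (81.21 ± 64.47) / 2.25 → t = 7.441 s or 64.75 s.
The descending-branch root is 64.75 s.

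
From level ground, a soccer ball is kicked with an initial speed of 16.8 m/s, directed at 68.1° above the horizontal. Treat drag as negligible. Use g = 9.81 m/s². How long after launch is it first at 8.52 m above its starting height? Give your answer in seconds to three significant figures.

0.701 s

Components: vₓ = 16.80 cos 68.1° = 6.266 m/s, v_y0 = 16.80 sin 68.1° = 15.59 m/s.
Require v_y0 t − ½ g t² = 8.52, i.e. 4.905 t² − 15.59 t + 8.52 = 0.
Quadratic formula: t = (15.59 ± √75.812) / 9.81 = (15.59 ± 8.707) / 9.81 → t = 0.7014 s or 2.477 s.
The first (ascending) time is 0.7014 s.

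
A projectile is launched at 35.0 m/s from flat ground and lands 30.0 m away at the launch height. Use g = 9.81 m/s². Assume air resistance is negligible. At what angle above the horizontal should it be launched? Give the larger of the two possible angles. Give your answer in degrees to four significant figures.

R = v₀² sin 2θ / g gives sin 2θ = gR/v₀² = 9.81·30.0/35.0² = 0.2402.
2θ = 13.90° or 180° − 13.90° = 166.1°, so θ = 6.950° or 83.05°.
The larger angle is 83.05°.

83.05°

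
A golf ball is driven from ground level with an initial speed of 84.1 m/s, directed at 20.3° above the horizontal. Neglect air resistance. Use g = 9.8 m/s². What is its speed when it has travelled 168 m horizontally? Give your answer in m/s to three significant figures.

Components: vₓ = 84.10 cos 20.3° = 78.88 m/s, v_y0 = 84.10 sin 20.3° = 29.18 m/s.
At x = 168 m, t = x/vₓ = 168/78.88 = 2.130 s.
Vertical velocity there: v_y = v_y0 − g t = 29.18 − 9.80 × 2.130 = 8.304 m/s.
Speed: √(vₓ² + v_y²) = √(78.88² + 8.304²) = 79.31 m/s.

79.3 m/s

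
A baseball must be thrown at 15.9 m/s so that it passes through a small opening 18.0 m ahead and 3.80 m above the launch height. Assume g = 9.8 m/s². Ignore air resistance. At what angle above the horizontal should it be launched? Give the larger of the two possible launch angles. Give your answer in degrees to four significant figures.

64.57°

Trajectory: y = x tanθ − g x² (1 + tan²θ)/(2v₀²). With x = 18.0, y = 3.80, v₀ = 15.9, g = 9.80:
6.280 tan²θ − 18.0 tanθ + (10.08) = 0.
tanθ = [18.0 ± √(18.0² − 4 × 6.280 × (10.08))] / (2 × 6.280) = (18.0 ± 8.414) / 12.56, giving tanθ = 0.7632 or 2.103.
θ = 37.35° or 64.57°; the larger is 64.57°.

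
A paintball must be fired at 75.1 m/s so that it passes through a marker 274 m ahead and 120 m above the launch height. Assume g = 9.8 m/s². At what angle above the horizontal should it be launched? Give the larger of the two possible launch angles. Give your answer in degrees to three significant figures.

73.4°

Trajectory: y = x tanθ − g x² (1 + tan²θ)/(2v₀²). With x = 274, y = 120, v₀ = 75.1, g = 9.80:
65.23 tan²θ − 274 tanθ + (185.2) = 0.
tanθ = [274 ± √(274² − 4 × 65.23 × (185.2))] / (2 × 65.23) = (274 ± 163.6) / 130.5, giving tanθ = 0.8466 or 3.354.
θ = 40.25° or 73.40°; the larger is 73.40°.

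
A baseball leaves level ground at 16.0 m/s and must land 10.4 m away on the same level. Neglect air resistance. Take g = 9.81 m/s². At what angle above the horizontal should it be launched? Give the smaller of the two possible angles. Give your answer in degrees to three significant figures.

R = v₀² sin 2θ / g gives sin 2θ = gR/v₀² = 9.81·10.4/16.0² = 0.3985.
2θ = 23.49° or 180° − 23.49° = 156.5°, so θ = 11.74° or 78.26°.
The smaller angle is 11.74°.

11.7°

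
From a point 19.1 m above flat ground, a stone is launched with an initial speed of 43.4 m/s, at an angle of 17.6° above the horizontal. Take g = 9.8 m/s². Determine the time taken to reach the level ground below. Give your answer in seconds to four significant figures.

Resolve: vₓ = 43.40 cos 17.6° = 41.37 m/s and v_y0 = 43.40 sin 17.6° = 13.12 m/s.
The projectile lands when y = 19.1 + (13.12) t − ½·9.80·t² = 0. Positive root: t = (13.12 + √(13.12² + 2·9.80·19.1)) / 9.80 = (13.12 + 23.38) / 9.80 = 3.725 s.

3.725 s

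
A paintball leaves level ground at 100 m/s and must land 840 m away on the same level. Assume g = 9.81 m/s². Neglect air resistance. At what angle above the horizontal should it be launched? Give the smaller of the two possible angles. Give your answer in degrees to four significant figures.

27.75°

Level-ground range R = v₀² sin(2θ)/g ⇒ sin(2θ) = gR/v₀² = 9.81 × 840 / 100² = 0.8240.
2θ = 55.49° or 180° − 55.49° = 124.5°, so θ = 27.75° or 62.25°.
The smaller angle is 27.75°.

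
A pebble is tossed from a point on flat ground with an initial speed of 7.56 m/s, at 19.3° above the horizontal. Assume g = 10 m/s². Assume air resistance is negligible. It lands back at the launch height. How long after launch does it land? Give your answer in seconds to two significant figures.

0.50 s

Horizontal component vₓ = 7.560 cos 19.3° = 7.135 m/s; vertical v_y0 = 7.560 sin 19.3° = 2.499 m/s.
Landing at launch height ⇒ T = 2 v_y0 / g = 2 × 2.499 / 10.0 = 0.4997 s.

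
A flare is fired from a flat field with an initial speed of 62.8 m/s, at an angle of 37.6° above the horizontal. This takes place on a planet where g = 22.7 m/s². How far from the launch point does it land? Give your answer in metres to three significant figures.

168 m

Resolve: vₓ = 62.80 cos 37.6° = 49.76 m/s and v_y0 = 62.80 sin 37.6° = 38.32 m/s.
Flight time T = 2 v_y0 / g = 3.376 s.
Range: R = vₓ T = 49.76 × 3.376 = 168.0 m.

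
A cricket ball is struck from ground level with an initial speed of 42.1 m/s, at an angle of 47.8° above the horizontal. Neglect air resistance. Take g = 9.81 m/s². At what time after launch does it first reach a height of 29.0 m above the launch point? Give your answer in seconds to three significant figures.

Horizontal component vₓ = 42.10 cos 47.8° = 28.28 m/s; vertical v_y0 = 42.10 sin 47.8° = 31.19 m/s.
Height y(t) = 31.19 t − 4.905 t² = 29.0 gives 4.905 t² − 31.19 t + 29.0 = 0.
t = [31.19 ± √(31.19² − 2·9.81·29.0)] / 9.81 = (31.19 ± 20.09) / 9.81, so t = 1.131 s or t = 5.227 s.
The first (ascending) time is 1.131 s.

1.13 s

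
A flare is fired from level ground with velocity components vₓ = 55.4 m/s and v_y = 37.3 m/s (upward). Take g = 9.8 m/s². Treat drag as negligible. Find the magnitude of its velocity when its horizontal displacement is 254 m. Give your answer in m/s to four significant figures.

At x = 254 m, t = x/vₓ = 254/55.40 = 4.585 s.
Vertical velocity there: v_y = v_y0 − g t = 37.30 − 9.80 × 4.585 = −7.631 m/s.
Speed: √(vₓ² + v_y²) = √(55.40² + 7.631²) = 55.92 m/s.

55.92 m/s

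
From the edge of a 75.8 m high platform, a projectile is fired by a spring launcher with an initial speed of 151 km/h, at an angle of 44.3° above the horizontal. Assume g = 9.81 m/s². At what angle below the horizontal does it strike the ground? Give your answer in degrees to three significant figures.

Convert: 151 km/h = 151/3.6 = 41.94 m/s.
Horizontal component vₓ = 41.94 cos 44.3° = 30.02 m/s; vertical v_y0 = 41.94 sin 44.3° = 29.29 m/s.
With up positive and y = 0 at the ground: y(t) = 75.8 + (29.29) t − 4.905 t². Setting y = 0 and taking the positive root: t = [29.29 + √(29.29² + 2·9.81·75.8)] / 9.81 = (29.29 + 48.43) / 9.81 = 7.923 s.
At impact: v_y = v_y0 − g t = −48.43 m/s; vₓ = 30.02 m/s.
Angle below horizontal: arctan(|v_y|/vₓ) = arctan(48.43/30.02) = 58.21°.

58.2°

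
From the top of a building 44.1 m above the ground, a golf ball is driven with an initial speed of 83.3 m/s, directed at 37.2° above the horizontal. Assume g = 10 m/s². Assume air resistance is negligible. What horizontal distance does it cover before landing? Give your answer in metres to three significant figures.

722 m

vₓ = 83.30 cos 37.2° = 66.35 m/s; v_y0 = 83.30 sin 37.2° = 50.36 m/s.
Vertical motion (up positive, ground at y = 0): 5.000 t² − (50.36) t − 44.1 = 0, so t = (50.36 + √(50.36² + 2·10.0·44.1)) / 10.0 = (50.36 + 58.47) / 10.0 = 10.88 s.
Horizontal distance: R = vₓ t = 66.35 × 10.88 = 722.1 m.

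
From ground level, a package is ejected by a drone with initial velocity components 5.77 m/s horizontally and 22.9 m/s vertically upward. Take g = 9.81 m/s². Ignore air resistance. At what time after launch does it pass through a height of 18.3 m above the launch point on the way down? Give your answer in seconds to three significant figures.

3.65 s

Set y = v_y0 t − ½ g t² = 18.3: 4.905 t² − 22.90 t + 18.3 = 0.
Quadratic formula: t = (22.90 ± √165.36) / 9.81 = (22.90 ± 12.86) / 9.81 → t = 1.024 s or 3.645 s.
The descending-branch root is 3.645 s.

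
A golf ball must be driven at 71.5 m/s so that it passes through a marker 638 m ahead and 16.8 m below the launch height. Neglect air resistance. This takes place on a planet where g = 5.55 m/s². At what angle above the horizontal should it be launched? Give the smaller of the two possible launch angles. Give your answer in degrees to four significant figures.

20.13°

Trajectory: y = x tanθ − g x² (1 + tan²θ)/(2v₀²). With x = 638, y = −16.8, v₀ = 71.5, g = 5.55:
220.9 tan²θ − 638 tanθ + (204.1) = 0.
tanθ = [638 ± √(638² − 4 × 220.9 × (204.1))] / (2 × 220.9) = (638 ± 476.0) / 441.9, giving tanθ = 0.3665 or 2.521.
θ = 20.13° or 68.36°; the smaller is 20.13°.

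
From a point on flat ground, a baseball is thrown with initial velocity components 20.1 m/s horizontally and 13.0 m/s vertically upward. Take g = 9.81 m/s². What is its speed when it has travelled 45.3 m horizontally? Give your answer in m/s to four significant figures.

x = vₓ t ⇒ t = 45.3/20.10 = 2.254 s.
Vertical velocity there: v_y = v_y0 − g t = 13.00 − 9.81 × 2.254 = −9.109 m/s.
Speed: √(vₓ² + v_y²) = √(20.10² + 9.109²) = 22.07 m/s.

22.07 m/s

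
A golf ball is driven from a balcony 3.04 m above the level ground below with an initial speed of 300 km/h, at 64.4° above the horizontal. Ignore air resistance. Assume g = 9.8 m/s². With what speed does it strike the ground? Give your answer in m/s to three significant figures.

83.7 m/s

Convert: 300 km/h = 300/3.6 = 83.33 m/s.
Resolve: vₓ = 83.33 cos 64.4° = 36.01 m/s and v_y0 = 83.33 sin 64.4° = 75.15 m/s.
Vertical motion (up positive, ground at y = 0): 4.900 t² − (75.15) t − 3.04 = 0, so t = (75.15 + √(75.15² + 2·9.80·3.04)) / 9.80 = (75.15 + 75.55) / 9.80 = 15.38 s.
Vertical velocity at impact: v_y = v_y0 − g t = 75.15 − 9.80 × 15.38 = −75.55 m/s.
Speed: |v| = √(vₓ² + v_y²) = √(36.01² + 75.55²) = 83.69 m/s.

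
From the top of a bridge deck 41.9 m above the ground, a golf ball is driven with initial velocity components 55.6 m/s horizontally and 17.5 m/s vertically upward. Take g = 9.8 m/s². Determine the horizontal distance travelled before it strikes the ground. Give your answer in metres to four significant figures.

Vertical motion (up positive, ground at y = 0): 4.900 t² − (17.50) t − 41.9 = 0, so t = (17.50 + √(17.50² + 2·9.80·41.9)) / 9.80 = (17.50 + 33.58) / 9.80 = 5.212 s.
Horizontal distance: R = vₓ t = 55.60 × 5.212 = 289.8 m.

289.8 m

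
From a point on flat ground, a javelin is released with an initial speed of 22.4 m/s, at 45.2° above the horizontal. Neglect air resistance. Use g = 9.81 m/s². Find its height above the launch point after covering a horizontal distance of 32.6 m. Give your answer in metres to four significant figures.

11.90 m

Resolve: vₓ = 22.40 cos 45.2° = 15.78 m/s and v_y0 = 22.40 sin 45.2° = 15.89 m/s.
At x = 32.6 m, t = x/vₓ = 32.6/15.78 = 2.065 s.
Height: y = v_y0 t − ½ g t² = 15.89 × 2.065 − 4.905 × 2.065² = 32.83 − 20.92 = 11.90 m.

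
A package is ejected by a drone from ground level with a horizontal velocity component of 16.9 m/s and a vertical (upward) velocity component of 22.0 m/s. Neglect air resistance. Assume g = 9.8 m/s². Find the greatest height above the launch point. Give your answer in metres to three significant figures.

24.7 m

At the apex v_y = 0, so H = v_y0²/(2g) = 22.00²/19.60 = 24.69 m.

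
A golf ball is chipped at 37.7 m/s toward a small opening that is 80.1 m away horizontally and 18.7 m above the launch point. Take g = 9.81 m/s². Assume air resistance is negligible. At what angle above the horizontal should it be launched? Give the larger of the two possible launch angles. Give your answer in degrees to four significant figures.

71.58°

Trajectory: y = x tanθ − g x² (1 + tan²θ)/(2v₀²). With x = 80.1, y = 18.7, v₀ = 37.7, g = 9.81:
22.14 tan²θ − 80.1 tanθ + (40.84) = 0.
tanθ = [80.1 ± √(80.1² − 4 × 22.14 × (40.84))] / (2 × 22.14) = (80.1 ± 52.90) / 44.28, giving tanθ = 0.6142 or 3.003.
θ = 31.56° or 71.58°; the larger is 71.58°.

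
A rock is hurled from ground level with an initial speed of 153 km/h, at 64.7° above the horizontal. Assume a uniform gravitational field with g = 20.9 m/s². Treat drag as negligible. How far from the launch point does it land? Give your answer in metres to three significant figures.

66.8 m

Convert: 153 km/h = 153/3.6 = 42.50 m/s.
Horizontal component vₓ = 42.50 cos 64.7° = 18.16 m/s; vertical v_y0 = 42.50 sin 64.7° = 38.42 m/s.
Flight time T = 2 v_y0 / g = 3.677 s.
Horizontal distance R = vₓ T = 18.16 × 3.677 = 66.78 m.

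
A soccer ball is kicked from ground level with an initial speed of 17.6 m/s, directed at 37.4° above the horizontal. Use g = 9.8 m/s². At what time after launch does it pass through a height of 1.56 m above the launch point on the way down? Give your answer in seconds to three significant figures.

vₓ = 17.60 cos 37.4° = 13.98 m/s; v_y0 = 17.60 sin 37.4° = 10.69 m/s.
Require v_y0 t − ½ g t² = 1.56, i.e. 4.900 t² − 10.69 t + 1.56 = 0.
t = [10.69 ± √(10.69² − 2·9.80·1.56)] / 9.80 = (10.69 ± 9.149) / 9.80, so t = 0.1573 s or t = 2.024 s.
The descending-branch root is 2.024 s.

2.02 s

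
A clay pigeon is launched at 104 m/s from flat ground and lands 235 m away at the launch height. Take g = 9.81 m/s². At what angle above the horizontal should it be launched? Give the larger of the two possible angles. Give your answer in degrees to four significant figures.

83.85°

R = v₀² sin 2θ / g gives sin 2θ = gR/v₀² = 9.81·235/104² = 0.2131.
2θ = 12.31° or 180° − 12.31° = 167.7°, so θ = 6.153° or 83.85°.
The larger angle is 83.85°.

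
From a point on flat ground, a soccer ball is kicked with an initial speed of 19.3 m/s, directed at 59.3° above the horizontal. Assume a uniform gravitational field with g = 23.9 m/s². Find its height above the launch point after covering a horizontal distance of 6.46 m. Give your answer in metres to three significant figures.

5.74 m

Resolve: vₓ = 19.30 cos 59.3° = 9.853 m/s and v_y0 = 19.30 sin 59.3° = 16.60 m/s.
At x = 6.46 m, t = x/vₓ = 6.46/9.853 = 0.6556 s.
Height: y = v_y0 t − ½ g t² = 16.60 × 0.6556 − 11.95 × 0.6556² = 10.88 − 5.136 = 5.744 m.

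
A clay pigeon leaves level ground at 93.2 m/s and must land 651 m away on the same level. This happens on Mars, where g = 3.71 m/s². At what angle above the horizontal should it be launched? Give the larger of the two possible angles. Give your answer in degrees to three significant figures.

Level-ground range R = v₀² sin(2θ)/g ⇒ sin(2θ) = gR/v₀² = 3.71 × 651 / 93.2² = 0.2781.
2θ = 16.14° or 180° − 16.14° = 163.9°, so θ = 8.072° or 81.93°.
The larger angle is 81.93°.

81.9°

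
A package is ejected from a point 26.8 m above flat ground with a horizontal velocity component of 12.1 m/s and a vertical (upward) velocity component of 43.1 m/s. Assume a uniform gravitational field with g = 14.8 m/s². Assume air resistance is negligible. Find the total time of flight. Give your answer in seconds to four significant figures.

Vertical motion (up positive, ground at y = 0): 7.400 t² − (43.10) t − 26.8 = 0, so t = (43.10 + √(43.10² + 2·14.8·26.8)) / 14.8 = (43.10 + 51.49) / 14.8 = 6.391 s.

6.391 s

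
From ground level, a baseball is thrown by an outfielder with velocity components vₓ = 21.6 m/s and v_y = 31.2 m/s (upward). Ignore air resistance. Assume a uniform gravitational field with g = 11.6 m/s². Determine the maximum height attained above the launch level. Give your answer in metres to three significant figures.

Peak height H = v_y0² / (2g) = 973.44 / 23.20 = 41.96 m.

42.0 m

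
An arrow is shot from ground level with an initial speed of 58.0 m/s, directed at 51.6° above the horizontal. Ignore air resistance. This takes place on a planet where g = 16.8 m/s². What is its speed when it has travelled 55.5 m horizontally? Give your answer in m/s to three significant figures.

41.0 m/s

Horizontal component vₓ = 58.00 cos 51.6° = 36.03 m/s; vertical v_y0 = 58.00 sin 51.6° = 45.45 m/s.
Time to reach x = 55.5 m: t = x/vₓ = 55.5/36.03 = 1.541 s.
Vertical velocity there: v_y = v_y0 − g t = 45.45 − 16.8 × 1.541 = 19.57 m/s.
Speed: √(vₓ² + v_y²) = √(36.03² + 19.57²) = 41.00 m/s.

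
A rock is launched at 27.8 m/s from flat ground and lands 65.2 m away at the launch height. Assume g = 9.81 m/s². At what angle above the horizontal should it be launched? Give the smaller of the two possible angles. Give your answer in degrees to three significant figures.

27.9°

R = v₀² sin 2θ / g gives sin 2θ = gR/v₀² = 9.81·65.2/27.8² = 0.8276.
2θ = 55.85° or 180° − 55.85° = 124.1°, so θ = 27.93° or 62.07°.
The smaller angle is 27.93°.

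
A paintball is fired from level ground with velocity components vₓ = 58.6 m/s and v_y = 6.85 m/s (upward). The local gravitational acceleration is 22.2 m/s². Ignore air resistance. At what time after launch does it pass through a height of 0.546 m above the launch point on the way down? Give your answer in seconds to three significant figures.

0.523 s

Require v_y0 t − ½ g t² = 0.546, i.e. 11.10 t² − 6.850 t + 0.546 = 0.
Quadratic formula: t = (6.850 ± √22.680) / 22.2 = (6.850 ± 4.762) / 22.2 → t = 0.09404 s or 0.5231 s.
The descending-branch root is 0.5231 s.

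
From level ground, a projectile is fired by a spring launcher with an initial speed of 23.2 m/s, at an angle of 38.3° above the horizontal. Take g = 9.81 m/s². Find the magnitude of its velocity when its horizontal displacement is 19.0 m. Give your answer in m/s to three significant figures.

18.7 m/s

Components: vₓ = 23.20 cos 38.3° = 18.21 m/s, v_y0 = 23.20 sin 38.3° = 14.38 m/s.
x = vₓ t ⇒ t = 19.0/18.21 = 1.044 s.
Vertical velocity there: v_y = v_y0 − g t = 14.38 − 9.81 × 1.044 = 4.141 m/s.
Speed: √(vₓ² + v_y²) = √(18.21² + 4.141²) = 18.67 m/s.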